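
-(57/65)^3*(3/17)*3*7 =-2.50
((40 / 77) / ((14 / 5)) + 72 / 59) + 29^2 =26789349 / 31801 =842.41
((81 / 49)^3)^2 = 282429536481 / 13841287201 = 20.40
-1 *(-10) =10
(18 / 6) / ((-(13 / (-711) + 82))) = -2133 / 58289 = -0.04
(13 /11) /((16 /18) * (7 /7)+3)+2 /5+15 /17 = 10382 /6545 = 1.59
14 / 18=7 / 9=0.78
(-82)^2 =6724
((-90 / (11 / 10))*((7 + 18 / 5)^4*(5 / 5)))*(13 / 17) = -3692745108 / 4675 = -789892.00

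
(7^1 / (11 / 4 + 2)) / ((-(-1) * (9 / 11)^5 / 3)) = 4509428 / 373977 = 12.06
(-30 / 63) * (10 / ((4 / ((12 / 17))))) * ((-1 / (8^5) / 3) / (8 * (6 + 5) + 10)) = 25 / 286605312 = 0.00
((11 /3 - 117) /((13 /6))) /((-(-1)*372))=-170 /1209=-0.14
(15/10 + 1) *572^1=1430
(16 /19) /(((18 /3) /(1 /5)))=8 /285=0.03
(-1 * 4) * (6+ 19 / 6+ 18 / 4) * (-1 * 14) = 2296 / 3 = 765.33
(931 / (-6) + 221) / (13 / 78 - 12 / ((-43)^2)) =730355 / 1777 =411.00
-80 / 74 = -40 / 37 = -1.08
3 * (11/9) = 11/3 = 3.67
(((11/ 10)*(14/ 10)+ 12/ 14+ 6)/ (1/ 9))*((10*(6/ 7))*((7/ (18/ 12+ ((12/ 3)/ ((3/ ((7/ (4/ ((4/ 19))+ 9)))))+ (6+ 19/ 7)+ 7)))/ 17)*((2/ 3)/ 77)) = 634824/ 4823665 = 0.13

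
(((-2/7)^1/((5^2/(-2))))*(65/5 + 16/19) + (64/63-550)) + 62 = -486.67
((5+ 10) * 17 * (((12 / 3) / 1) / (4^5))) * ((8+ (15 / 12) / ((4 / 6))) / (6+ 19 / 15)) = 302175 / 223232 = 1.35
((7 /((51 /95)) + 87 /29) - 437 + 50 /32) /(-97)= 342229 /79152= 4.32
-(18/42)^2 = -9/49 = -0.18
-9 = -9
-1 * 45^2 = -2025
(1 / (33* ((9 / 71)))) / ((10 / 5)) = 71 / 594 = 0.12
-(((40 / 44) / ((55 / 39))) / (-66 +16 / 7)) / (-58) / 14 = -39 / 3130028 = -0.00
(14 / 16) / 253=7 / 2024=0.00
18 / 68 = 9 / 34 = 0.26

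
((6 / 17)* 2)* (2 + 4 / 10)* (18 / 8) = 324 / 85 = 3.81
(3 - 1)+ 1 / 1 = 3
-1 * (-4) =4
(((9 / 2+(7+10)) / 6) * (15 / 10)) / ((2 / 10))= 215 / 8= 26.88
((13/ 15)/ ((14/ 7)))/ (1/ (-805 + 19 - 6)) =-343.20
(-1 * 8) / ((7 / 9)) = -72 / 7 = -10.29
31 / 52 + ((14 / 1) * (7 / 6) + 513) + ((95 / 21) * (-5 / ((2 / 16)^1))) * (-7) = 93423 / 52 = 1796.60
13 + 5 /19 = 252 /19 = 13.26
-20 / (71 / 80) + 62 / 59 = -21.48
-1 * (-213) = 213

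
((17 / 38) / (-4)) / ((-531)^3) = 17 / 22757636232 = 0.00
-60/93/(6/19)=-190/93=-2.04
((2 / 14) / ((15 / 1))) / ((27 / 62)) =62 / 2835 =0.02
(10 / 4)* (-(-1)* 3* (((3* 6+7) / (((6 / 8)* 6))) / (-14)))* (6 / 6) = -2.98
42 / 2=21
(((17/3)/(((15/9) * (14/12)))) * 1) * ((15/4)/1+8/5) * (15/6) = 5457/140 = 38.98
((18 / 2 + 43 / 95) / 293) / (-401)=-898 / 11161835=-0.00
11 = 11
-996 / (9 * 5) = -332 / 15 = -22.13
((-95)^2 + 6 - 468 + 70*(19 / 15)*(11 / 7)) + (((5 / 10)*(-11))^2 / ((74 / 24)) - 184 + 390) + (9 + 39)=995242 / 111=8966.14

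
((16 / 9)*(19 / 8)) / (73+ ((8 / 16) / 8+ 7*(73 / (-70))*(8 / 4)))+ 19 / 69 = 336509 / 968139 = 0.35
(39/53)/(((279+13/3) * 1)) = 117/45050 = 0.00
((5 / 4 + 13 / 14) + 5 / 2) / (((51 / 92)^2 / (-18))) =-554392 / 2023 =-274.04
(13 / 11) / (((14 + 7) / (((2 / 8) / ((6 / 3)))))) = 13 / 1848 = 0.01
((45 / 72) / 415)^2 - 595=-262333119 / 440896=-595.00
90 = 90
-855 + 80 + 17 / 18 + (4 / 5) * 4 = -69377 / 90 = -770.86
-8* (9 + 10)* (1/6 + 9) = -4180/3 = -1393.33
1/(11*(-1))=-1/11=-0.09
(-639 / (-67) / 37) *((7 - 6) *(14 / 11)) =8946 / 27269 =0.33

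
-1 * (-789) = 789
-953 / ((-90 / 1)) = 953 / 90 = 10.59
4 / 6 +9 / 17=61 / 51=1.20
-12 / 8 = -3 / 2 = -1.50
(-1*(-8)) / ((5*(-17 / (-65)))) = 6.12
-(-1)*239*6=1434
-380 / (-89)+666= 59654 / 89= 670.27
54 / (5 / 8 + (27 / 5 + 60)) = 2160 / 2641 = 0.82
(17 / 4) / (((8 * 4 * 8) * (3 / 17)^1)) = 289 / 3072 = 0.09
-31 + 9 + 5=-17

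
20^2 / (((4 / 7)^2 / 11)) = 13475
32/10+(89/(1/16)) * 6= 42736/5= 8547.20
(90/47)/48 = 15/376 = 0.04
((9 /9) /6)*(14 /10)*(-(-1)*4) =14 /15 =0.93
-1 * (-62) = 62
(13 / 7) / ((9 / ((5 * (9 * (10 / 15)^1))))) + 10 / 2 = 235 / 21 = 11.19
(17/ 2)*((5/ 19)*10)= 425/ 19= 22.37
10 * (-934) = -9340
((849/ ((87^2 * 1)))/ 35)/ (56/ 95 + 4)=5377/ 7700196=0.00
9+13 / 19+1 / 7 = 1307 / 133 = 9.83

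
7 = 7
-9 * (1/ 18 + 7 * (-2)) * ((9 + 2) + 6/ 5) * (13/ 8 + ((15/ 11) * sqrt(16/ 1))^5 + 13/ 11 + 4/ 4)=19064353039517/ 2576816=7398414.57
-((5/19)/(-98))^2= -25/3467044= -0.00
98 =98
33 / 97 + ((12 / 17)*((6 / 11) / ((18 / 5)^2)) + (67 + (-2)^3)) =59.37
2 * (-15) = -30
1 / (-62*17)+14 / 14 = 1053 / 1054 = 1.00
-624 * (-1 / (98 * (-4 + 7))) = 104 / 49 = 2.12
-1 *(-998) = 998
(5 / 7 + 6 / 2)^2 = 676 / 49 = 13.80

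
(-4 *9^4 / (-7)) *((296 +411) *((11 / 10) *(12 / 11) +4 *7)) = 386994024 / 5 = 77398804.80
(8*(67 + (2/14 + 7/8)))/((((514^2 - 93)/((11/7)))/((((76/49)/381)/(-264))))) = -72371/1449578438658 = -0.00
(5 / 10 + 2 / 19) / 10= 23 / 380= 0.06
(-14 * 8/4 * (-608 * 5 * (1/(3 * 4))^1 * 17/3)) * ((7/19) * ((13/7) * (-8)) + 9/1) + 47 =1276103/9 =141789.22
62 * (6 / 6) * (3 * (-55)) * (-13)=132990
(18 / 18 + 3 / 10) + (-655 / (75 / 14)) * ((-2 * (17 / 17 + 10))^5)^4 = -2587515401181730034154752442329 / 30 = -86250513372724334471825080000.00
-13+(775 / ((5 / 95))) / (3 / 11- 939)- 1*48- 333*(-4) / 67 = -39300455 / 691842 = -56.81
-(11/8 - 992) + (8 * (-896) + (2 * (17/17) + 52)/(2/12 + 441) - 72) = -132334173/21176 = -6249.25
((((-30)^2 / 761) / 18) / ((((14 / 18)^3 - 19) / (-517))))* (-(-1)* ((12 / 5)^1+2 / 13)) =14219145 / 3037151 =4.68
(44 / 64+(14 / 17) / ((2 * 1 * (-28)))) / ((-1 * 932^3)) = -183 / 220199658496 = -0.00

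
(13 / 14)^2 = 0.86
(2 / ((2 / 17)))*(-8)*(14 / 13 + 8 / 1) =-16048 / 13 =-1234.46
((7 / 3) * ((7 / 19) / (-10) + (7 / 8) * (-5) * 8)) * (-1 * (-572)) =-4442438 / 95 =-46762.51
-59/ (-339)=59/ 339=0.17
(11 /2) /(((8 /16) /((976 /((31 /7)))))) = 2424.26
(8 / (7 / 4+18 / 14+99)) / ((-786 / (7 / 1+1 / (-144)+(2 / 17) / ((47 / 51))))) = -337351 / 474944823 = -0.00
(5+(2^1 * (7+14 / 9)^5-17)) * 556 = 3009550007656 / 59049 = 50966993.64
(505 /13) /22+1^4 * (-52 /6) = -6.90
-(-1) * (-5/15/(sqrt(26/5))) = -sqrt(130)/78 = -0.15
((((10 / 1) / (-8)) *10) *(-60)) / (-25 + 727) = 125 / 117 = 1.07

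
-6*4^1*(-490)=11760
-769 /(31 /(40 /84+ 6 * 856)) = -82948954 /651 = -127417.75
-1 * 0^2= 0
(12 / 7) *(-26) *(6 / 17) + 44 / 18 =-14230 / 1071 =-13.29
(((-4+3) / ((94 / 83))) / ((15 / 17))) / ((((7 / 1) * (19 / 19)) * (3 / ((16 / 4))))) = -2822 / 14805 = -0.19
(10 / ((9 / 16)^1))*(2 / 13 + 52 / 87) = 136000 / 10179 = 13.36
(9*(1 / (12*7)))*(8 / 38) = 3 / 133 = 0.02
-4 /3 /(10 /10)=-4 /3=-1.33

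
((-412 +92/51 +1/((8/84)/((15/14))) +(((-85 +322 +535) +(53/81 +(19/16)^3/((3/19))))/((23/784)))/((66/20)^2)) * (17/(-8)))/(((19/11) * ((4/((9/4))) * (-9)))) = 411919657385/2609750016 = 157.84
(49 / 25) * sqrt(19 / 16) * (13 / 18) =637 * sqrt(19) / 1800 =1.54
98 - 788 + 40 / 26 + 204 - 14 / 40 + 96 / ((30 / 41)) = -91939 / 260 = -353.61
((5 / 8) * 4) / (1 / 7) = 35 / 2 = 17.50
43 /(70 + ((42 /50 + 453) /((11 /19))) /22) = 130075 /319537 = 0.41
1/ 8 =0.12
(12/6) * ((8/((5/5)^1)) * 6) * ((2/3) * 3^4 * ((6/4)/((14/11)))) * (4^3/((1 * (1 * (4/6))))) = 4105728/7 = 586532.57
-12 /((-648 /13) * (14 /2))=13 /378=0.03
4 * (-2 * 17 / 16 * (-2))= 17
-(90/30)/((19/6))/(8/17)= -153/76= -2.01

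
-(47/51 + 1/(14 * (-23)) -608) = 9969493/16422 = 607.08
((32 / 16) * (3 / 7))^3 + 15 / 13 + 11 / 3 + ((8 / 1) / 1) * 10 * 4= 4353548 / 13377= 325.45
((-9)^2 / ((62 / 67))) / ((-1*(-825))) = 1809 / 17050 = 0.11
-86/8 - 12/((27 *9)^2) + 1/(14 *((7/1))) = -41433499/3857868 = -10.74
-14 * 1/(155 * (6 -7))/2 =7/155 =0.05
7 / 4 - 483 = -481.25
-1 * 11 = -11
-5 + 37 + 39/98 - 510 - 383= -84339/98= -860.60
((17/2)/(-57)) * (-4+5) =-17/114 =-0.15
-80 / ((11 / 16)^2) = -20480 / 121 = -169.26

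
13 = 13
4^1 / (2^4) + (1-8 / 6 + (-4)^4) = 3071 / 12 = 255.92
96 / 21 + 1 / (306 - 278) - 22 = -487 / 28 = -17.39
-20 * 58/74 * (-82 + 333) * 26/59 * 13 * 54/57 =-885708720/41477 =-21354.21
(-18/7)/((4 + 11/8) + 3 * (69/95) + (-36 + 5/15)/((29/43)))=1190160/20981051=0.06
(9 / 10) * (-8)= -36 / 5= -7.20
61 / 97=0.63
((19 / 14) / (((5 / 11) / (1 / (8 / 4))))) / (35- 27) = 209 / 1120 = 0.19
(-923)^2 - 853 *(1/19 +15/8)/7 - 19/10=4531002527/5320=851692.20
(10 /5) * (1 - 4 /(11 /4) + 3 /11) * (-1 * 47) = 188 /11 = 17.09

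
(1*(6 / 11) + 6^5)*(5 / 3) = 142570 / 11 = 12960.91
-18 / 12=-3 / 2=-1.50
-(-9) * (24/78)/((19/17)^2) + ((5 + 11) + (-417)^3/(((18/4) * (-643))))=75676631158/3017599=25078.43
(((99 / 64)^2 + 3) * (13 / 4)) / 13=22089 / 16384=1.35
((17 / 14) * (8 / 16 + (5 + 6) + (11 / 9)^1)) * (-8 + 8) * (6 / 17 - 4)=0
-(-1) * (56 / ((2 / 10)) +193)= 473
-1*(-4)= 4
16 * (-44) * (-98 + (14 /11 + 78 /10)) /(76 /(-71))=-5556176 /95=-58486.06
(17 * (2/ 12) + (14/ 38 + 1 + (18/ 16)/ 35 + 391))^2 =39790018732489/ 254721600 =156209.83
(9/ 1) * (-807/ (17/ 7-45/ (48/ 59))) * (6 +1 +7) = 1922.74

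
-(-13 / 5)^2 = -169 / 25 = -6.76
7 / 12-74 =-73.42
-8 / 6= -4 / 3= -1.33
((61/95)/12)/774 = 61/882360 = 0.00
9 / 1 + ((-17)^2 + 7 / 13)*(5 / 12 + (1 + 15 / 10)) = 33286 / 39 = 853.49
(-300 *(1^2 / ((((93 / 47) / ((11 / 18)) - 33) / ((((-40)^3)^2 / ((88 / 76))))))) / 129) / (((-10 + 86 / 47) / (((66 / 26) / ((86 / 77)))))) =-28439549600000000 / 369857319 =-76893299.49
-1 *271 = -271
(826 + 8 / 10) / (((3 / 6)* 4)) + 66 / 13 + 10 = 27851 / 65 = 428.48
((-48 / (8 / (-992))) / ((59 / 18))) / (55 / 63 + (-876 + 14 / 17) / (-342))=1090055232 / 2060221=529.10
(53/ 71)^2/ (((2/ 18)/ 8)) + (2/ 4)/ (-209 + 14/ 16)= 336722756/ 8393265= 40.12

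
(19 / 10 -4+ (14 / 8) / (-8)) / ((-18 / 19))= 2.45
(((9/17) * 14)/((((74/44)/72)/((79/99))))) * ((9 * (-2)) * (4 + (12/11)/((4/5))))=-169138368/6919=-24445.49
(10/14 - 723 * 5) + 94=-24642/7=-3520.29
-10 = -10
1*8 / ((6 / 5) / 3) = 20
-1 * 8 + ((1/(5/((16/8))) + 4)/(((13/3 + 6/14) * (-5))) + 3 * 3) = 1019/1250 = 0.82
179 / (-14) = -179 / 14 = -12.79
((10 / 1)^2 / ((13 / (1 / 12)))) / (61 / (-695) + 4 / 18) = 52125 / 10933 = 4.77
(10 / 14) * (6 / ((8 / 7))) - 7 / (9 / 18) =-41 / 4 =-10.25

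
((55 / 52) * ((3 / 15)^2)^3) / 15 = 11 / 2437500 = 0.00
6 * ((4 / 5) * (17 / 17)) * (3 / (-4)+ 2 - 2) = -18 / 5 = -3.60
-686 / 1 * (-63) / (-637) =-882 / 13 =-67.85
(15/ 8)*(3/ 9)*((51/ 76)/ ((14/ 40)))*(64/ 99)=3400/ 4389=0.77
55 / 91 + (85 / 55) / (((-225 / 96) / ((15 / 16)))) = -0.01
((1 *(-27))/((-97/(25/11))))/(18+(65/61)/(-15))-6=-20881437/3500827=-5.96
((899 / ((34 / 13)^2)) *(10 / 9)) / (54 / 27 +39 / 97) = 60.79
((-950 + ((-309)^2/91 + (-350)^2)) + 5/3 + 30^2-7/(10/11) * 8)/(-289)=-168494656/394485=-427.13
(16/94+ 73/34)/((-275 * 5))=-3703/2197250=-0.00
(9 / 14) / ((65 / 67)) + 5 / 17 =14801 / 15470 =0.96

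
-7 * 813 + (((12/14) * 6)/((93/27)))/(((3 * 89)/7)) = -15701361/2759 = -5690.96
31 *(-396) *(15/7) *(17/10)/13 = -313038/91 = -3439.98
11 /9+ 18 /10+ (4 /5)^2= 824 /225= 3.66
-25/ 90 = -5/ 18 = -0.28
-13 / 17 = -0.76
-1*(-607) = 607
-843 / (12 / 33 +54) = -9273 / 598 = -15.51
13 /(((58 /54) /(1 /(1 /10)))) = 3510 /29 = 121.03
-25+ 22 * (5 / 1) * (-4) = -465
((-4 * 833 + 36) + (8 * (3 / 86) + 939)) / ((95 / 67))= -6789713 / 4085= -1662.11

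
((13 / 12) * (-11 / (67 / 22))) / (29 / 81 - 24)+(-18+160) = 36481091 / 256610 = 142.17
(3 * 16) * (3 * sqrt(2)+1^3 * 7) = 144 * sqrt(2)+336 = 539.65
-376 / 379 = -0.99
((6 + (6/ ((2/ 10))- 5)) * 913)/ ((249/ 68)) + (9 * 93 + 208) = 26323/ 3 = 8774.33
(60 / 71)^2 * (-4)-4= -6.86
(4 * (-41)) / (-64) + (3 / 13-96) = -19387 / 208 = -93.21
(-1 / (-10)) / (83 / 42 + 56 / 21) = 7 / 325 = 0.02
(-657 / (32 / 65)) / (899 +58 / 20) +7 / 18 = -1416661 / 1298736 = -1.09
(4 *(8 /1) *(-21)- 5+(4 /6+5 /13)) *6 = -52724 /13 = -4055.69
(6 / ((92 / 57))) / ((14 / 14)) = 171 / 46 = 3.72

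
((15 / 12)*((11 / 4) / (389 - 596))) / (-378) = 55 / 1251936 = 0.00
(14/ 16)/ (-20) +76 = 12153/ 160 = 75.96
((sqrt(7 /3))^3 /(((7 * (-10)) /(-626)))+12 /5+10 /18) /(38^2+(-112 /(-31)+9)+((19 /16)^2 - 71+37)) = 1055488 /508547115+2483968 * sqrt(21) /508547115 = 0.02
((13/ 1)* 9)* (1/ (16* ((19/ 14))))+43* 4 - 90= 87.39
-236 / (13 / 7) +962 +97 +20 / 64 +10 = 195985 / 208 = 942.24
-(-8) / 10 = 4 / 5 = 0.80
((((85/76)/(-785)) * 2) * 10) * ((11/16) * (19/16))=-935/40192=-0.02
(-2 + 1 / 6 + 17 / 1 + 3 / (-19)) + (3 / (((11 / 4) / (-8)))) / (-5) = 105049 / 6270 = 16.75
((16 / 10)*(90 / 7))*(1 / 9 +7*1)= 1024 / 7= 146.29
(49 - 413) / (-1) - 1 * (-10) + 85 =459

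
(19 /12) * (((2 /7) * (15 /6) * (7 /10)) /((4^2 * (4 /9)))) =57 /512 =0.11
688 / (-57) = -688 / 57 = -12.07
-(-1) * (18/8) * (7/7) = 2.25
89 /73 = 1.22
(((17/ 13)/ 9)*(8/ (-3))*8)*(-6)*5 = 10880/ 117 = 92.99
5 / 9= 0.56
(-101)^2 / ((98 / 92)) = 469246 / 49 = 9576.45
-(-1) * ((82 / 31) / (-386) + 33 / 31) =1.06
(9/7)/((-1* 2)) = -9/14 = -0.64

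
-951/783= -317/261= -1.21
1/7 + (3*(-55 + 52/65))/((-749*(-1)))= -278/3745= -0.07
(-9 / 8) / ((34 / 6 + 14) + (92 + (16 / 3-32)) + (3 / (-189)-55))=-567 / 15112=-0.04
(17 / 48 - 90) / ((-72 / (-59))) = -253877 / 3456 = -73.46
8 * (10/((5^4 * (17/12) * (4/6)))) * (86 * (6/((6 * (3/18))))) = 148608/2125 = 69.93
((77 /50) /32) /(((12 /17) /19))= 24871 /19200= 1.30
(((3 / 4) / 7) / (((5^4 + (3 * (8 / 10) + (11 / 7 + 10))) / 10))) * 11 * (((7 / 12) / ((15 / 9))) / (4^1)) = 1155 / 715648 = 0.00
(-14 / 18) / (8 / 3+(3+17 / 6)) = -14 / 153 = -0.09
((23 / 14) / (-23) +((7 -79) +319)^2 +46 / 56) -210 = 60799.75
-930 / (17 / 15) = -13950 / 17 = -820.59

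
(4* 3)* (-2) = -24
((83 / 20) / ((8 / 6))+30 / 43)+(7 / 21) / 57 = 2244737 / 588240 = 3.82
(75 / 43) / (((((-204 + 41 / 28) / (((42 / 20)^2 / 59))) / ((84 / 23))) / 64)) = -49787136 / 330908521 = -0.15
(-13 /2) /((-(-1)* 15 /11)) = -143 /30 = -4.77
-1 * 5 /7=-0.71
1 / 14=0.07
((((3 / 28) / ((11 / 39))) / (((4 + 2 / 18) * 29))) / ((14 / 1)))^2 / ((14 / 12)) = 3326427 / 74924696539616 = 0.00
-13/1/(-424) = 13/424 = 0.03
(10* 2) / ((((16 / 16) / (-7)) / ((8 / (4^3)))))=-35 / 2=-17.50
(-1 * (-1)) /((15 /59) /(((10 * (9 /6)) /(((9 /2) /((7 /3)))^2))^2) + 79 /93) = 1053942960 /911759551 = 1.16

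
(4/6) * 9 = 6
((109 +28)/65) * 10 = 274/13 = 21.08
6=6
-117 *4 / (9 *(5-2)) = -52 / 3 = -17.33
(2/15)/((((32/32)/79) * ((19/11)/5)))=1738/57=30.49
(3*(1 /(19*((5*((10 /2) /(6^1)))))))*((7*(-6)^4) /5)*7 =1143072 /2375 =481.29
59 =59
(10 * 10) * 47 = 4700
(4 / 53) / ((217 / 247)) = 988 / 11501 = 0.09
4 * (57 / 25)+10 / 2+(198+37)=6228 / 25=249.12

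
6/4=3/2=1.50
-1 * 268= -268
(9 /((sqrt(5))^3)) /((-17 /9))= -81 * sqrt(5) /425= -0.43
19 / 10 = 1.90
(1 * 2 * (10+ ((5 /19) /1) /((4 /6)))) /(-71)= -395 /1349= -0.29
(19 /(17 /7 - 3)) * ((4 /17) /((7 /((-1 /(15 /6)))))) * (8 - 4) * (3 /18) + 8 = 2116 /255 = 8.30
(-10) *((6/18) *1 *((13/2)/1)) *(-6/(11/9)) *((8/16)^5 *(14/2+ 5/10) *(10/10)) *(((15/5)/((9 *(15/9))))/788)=1755/277376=0.01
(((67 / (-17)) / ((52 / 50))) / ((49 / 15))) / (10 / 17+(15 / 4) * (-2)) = 5025 / 29939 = 0.17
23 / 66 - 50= -3277 / 66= -49.65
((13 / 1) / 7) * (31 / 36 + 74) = 5005 / 36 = 139.03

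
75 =75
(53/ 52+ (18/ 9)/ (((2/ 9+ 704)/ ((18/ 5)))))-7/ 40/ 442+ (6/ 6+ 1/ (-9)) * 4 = 2311797701/ 504251280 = 4.58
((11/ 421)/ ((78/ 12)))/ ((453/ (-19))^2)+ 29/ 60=10856877791/ 22462177140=0.48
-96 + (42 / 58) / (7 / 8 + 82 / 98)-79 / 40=-75930541 / 778360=-97.55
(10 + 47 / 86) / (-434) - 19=-710063 / 37324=-19.02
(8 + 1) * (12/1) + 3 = 111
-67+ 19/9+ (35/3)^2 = 641/9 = 71.22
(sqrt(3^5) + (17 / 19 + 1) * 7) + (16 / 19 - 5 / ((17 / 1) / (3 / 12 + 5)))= 16229 / 1292 + 9 * sqrt(3)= 28.15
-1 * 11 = -11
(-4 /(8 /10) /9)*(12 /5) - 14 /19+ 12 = 566 /57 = 9.93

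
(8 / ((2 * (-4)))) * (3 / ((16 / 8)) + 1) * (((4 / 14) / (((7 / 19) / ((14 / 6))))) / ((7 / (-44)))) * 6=8360 / 49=170.61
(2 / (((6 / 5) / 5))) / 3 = 25 / 9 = 2.78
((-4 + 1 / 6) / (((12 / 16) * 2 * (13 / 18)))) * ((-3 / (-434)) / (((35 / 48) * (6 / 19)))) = -10488 / 98735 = -0.11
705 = 705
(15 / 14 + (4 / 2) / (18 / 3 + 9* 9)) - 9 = -7.91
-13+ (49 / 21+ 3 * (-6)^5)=-70016 / 3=-23338.67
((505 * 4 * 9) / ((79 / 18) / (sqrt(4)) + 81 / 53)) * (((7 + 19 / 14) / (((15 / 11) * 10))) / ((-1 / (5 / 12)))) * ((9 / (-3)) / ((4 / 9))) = 1674102573 / 198884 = 8417.48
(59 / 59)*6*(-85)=-510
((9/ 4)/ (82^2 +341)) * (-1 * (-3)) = 3/ 3140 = 0.00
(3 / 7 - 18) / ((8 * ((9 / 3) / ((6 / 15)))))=-41 / 140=-0.29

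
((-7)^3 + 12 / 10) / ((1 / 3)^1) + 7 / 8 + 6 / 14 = -286747 / 280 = -1024.10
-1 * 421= -421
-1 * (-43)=43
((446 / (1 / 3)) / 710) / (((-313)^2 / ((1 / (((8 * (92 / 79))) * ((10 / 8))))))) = 52851 / 31996675400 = 0.00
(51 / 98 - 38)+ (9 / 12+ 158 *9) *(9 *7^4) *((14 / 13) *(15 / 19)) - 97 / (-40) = 12654297704471 / 484120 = 26138762.51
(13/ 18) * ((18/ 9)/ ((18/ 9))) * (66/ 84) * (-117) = -1859/ 28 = -66.39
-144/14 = -72/7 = -10.29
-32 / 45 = -0.71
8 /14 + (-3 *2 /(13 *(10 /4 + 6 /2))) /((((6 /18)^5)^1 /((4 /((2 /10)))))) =-407668 /1001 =-407.26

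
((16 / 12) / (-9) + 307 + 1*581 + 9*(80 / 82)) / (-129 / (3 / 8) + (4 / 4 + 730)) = 992572 / 428409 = 2.32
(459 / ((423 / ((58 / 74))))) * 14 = 20706 / 1739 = 11.91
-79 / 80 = -0.99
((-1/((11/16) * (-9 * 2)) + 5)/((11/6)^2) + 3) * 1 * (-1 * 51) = -306255/1331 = -230.09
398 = 398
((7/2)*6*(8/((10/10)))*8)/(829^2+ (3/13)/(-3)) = 1456/744511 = 0.00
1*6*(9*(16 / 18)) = 48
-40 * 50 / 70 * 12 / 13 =-2400 / 91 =-26.37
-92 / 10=-46 / 5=-9.20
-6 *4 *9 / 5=-216 / 5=-43.20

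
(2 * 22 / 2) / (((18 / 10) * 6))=55 / 27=2.04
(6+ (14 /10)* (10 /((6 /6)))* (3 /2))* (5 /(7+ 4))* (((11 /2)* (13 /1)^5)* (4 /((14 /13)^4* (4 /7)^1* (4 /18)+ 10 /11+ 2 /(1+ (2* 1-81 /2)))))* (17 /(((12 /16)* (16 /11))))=220861234003892625 /145131596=1521799801.64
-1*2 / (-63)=2 / 63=0.03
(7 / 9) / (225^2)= 7 / 455625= 0.00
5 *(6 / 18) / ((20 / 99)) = 8.25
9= 9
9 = 9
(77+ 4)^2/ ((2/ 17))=111537/ 2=55768.50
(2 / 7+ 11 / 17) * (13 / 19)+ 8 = 19531 / 2261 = 8.64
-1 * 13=-13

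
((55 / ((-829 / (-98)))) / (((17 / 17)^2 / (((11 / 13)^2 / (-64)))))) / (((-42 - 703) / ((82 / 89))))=2673979 / 29726069776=0.00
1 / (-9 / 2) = -2 / 9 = -0.22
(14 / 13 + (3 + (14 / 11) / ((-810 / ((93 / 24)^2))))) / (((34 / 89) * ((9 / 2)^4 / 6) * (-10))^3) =-84731120830568 / 372043898851040398125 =-0.00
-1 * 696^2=-484416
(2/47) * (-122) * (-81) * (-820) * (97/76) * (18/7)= -7074128520/6251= -1131679.49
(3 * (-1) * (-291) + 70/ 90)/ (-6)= -3932/ 27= -145.63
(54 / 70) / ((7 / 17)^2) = 4.55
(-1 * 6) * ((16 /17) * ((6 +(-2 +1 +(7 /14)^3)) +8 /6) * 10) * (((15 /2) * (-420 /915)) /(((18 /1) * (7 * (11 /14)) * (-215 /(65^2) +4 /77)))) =2567110000 /214659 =11959.01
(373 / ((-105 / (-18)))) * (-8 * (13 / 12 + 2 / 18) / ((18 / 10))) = -64156 / 189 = -339.45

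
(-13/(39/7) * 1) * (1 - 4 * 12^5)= 6967289/3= 2322429.67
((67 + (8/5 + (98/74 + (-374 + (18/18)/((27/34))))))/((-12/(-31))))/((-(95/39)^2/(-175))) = -13867601566/601065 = -23071.72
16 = 16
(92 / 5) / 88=23 / 110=0.21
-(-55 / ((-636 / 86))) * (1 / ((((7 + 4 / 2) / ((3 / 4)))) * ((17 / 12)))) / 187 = -215 / 91902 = -0.00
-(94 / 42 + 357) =-7544 / 21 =-359.24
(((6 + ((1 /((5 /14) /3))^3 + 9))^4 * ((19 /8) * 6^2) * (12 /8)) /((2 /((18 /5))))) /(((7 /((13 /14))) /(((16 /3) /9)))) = 148039595644047092167806 /59814453125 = 2474980341869.46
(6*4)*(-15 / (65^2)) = -72 / 845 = -0.09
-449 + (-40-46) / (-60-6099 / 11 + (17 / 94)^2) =-26805627049 / 59719345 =-448.86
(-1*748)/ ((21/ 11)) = -391.81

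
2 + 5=7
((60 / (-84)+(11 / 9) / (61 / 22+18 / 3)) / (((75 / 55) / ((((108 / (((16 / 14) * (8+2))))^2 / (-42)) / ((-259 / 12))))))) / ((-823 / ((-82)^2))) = 3490305687 / 10284825250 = 0.34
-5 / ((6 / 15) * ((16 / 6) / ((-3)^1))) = 225 / 16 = 14.06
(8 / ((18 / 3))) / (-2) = -2 / 3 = -0.67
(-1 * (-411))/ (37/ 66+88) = 27126/ 5845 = 4.64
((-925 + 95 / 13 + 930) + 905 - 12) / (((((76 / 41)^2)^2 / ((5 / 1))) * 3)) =55427302015 / 433708288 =127.80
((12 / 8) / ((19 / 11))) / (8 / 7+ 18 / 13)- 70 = -608797 / 8740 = -69.66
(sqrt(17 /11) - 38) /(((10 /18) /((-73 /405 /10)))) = 1387 /1125 - 73*sqrt(187) /24750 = 1.19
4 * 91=364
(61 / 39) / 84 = 61 / 3276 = 0.02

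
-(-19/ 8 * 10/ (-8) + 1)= -127/ 32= -3.97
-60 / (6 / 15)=-150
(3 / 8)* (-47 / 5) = -141 / 40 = -3.52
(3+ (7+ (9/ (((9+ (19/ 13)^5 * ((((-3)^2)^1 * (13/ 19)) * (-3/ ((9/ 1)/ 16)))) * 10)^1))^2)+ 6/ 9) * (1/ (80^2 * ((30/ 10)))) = 12793021382198267/ 23027398843443840000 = 0.00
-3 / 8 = -0.38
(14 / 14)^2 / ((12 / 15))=5 / 4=1.25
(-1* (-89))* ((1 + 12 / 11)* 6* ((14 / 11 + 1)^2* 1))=7676250 / 1331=5767.28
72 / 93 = 24 / 31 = 0.77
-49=-49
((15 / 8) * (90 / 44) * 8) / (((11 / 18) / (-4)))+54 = -17766 / 121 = -146.83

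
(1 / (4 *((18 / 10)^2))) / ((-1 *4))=-25 / 1296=-0.02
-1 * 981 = -981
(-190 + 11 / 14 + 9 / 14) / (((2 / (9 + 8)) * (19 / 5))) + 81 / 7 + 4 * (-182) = -151385 / 133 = -1138.23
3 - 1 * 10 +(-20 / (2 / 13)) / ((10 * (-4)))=-15 / 4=-3.75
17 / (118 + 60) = 17 / 178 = 0.10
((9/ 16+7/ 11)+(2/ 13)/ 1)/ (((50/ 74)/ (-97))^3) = -28616138165311/ 7150000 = -4002257.09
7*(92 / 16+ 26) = 889 / 4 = 222.25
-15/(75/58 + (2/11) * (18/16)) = -6380/637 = -10.02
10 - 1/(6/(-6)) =11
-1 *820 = -820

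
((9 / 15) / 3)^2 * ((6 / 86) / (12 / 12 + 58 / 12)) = 18 / 37625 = 0.00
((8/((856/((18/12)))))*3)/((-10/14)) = -63/1070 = -0.06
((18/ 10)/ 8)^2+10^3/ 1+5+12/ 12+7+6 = 1019.05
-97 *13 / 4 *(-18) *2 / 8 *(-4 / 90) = -63.05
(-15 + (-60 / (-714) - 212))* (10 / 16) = -135015 / 952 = -141.82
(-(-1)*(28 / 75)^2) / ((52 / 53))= 10388 / 73125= 0.14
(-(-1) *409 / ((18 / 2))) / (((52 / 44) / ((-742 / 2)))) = -1669129 / 117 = -14266.06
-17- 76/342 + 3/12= -611/36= -16.97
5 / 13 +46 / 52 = 33 / 26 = 1.27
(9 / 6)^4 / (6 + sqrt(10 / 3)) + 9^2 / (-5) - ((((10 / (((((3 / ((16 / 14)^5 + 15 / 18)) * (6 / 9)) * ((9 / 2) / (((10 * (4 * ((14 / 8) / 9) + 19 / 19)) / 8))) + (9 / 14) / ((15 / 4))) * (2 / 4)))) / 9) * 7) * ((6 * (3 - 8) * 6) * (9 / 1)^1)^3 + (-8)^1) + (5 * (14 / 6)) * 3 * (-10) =1697647946908119181641 / 41756392720 - 81 * sqrt(30) / 1568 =4.066e+10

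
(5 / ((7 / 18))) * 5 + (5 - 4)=457 / 7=65.29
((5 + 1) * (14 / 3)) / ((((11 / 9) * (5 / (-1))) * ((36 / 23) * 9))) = -161 / 495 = -0.33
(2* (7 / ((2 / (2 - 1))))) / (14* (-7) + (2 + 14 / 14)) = -7 / 95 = -0.07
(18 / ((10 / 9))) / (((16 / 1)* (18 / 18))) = 81 / 80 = 1.01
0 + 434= 434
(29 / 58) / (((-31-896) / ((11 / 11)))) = -1 / 1854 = -0.00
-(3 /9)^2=-1 /9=-0.11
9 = 9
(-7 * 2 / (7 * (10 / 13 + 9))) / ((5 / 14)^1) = -364 / 635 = -0.57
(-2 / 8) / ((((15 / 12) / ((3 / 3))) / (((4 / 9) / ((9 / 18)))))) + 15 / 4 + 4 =7.57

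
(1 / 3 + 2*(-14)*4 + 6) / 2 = -317 / 6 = -52.83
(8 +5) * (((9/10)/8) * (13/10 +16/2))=10881/800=13.60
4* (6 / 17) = 24 / 17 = 1.41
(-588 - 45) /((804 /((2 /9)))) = -0.17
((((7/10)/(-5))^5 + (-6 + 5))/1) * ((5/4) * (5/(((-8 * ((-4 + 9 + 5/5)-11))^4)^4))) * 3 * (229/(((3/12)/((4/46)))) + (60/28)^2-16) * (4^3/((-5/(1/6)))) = 24035980143177/378158448640000000000000000000000000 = 0.00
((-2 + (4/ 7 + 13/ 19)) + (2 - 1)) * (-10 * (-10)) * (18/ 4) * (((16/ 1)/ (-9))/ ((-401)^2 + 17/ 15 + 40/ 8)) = -408000/ 320810231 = -0.00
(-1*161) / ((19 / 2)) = -322 / 19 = -16.95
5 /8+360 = 2885 /8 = 360.62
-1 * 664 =-664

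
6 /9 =0.67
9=9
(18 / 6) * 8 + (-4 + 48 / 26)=284 / 13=21.85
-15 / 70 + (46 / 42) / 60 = -247 / 1260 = -0.20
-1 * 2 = -2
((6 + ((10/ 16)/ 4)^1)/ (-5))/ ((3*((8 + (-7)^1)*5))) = -197/ 2400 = -0.08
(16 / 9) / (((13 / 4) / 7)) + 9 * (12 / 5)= 14876 / 585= 25.43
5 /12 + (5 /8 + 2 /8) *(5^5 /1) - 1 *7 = 2727.79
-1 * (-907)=907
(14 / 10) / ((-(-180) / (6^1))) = 7 / 150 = 0.05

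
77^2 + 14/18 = 53368/9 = 5929.78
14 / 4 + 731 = 1469 / 2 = 734.50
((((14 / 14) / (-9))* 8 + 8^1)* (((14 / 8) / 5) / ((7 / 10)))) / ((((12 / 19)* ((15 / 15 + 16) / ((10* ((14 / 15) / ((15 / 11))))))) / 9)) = 46816 / 2295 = 20.40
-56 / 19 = -2.95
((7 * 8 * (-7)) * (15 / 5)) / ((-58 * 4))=147 / 29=5.07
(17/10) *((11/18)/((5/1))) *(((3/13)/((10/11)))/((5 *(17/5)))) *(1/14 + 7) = 3993/182000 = 0.02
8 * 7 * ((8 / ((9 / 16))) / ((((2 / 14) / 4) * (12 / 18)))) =100352 / 3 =33450.67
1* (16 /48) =1 /3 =0.33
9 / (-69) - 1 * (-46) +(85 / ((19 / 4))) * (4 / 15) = 66391 / 1311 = 50.64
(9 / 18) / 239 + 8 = 3825 / 478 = 8.00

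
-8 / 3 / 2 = -4 / 3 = -1.33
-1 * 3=-3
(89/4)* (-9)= -801/4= -200.25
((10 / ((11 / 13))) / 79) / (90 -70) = 13 / 1738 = 0.01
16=16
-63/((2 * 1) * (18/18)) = -63/2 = -31.50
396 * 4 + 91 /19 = 30187 /19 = 1588.79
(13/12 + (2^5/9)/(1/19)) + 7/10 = 12481/180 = 69.34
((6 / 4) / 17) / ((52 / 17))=3 / 104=0.03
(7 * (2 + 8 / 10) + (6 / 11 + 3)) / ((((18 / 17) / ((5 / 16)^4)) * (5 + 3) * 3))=2705125 / 311427072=0.01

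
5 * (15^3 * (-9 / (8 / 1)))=-151875 / 8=-18984.38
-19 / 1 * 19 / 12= -361 / 12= -30.08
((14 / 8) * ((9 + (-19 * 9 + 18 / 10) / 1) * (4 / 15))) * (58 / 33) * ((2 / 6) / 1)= -36134 / 825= -43.80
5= 5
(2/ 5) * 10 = 4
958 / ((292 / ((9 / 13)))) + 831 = 1581549 / 1898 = 833.27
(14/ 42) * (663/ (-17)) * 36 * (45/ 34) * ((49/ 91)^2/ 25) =-7938/ 1105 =-7.18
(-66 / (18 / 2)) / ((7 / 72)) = -528 / 7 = -75.43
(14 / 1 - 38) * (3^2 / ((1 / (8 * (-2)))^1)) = 3456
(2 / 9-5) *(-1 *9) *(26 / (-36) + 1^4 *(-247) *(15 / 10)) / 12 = -143663 / 108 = -1330.21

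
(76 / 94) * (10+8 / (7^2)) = 18924 / 2303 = 8.22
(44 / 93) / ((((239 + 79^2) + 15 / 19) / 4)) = 3344 / 11451555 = 0.00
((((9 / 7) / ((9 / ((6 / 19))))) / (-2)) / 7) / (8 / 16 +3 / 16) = -48 / 10241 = -0.00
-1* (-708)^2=-501264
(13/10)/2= 13/20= 0.65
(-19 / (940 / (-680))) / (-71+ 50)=-646 / 987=-0.65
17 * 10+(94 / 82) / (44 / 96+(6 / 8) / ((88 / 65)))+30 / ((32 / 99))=185095057 / 701264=263.94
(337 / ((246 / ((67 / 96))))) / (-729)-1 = -1.00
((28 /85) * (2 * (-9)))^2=254016 /7225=35.16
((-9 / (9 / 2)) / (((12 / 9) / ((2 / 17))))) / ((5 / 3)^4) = -243 / 10625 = -0.02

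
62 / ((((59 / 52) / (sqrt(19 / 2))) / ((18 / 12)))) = 2418 * sqrt(38) / 59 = 252.64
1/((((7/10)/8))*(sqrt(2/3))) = 40*sqrt(6)/7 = 14.00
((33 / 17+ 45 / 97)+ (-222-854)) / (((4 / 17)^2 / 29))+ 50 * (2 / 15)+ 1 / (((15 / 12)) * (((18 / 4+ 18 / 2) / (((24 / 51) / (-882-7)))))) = -890342949288449 / 1583237880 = -562355.77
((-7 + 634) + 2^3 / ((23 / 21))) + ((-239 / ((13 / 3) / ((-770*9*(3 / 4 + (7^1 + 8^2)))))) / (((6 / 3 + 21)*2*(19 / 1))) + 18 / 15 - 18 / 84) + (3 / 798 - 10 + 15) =3637871359 / 113620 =32017.88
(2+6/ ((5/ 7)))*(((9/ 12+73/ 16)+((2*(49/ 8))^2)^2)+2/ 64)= 74960197/ 320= 234250.62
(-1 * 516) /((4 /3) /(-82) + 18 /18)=-63468 /121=-524.53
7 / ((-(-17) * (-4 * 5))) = -7 / 340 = -0.02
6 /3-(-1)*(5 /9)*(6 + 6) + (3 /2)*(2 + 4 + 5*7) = 421 /6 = 70.17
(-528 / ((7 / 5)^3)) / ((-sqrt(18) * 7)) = 11000 * sqrt(2) / 2401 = 6.48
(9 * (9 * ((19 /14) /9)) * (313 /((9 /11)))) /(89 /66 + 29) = 2158761 /14021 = 153.97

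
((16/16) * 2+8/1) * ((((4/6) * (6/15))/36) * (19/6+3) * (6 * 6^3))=592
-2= -2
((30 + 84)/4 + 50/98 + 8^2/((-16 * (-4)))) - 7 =2255/98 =23.01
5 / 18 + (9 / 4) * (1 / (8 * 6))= 187 / 576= 0.32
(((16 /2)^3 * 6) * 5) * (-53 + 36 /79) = -63759360 /79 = -807080.51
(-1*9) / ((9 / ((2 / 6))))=-1 / 3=-0.33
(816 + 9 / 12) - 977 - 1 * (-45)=-461 / 4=-115.25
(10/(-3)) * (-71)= 710/3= 236.67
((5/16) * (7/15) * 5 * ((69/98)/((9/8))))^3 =1520875/16003008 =0.10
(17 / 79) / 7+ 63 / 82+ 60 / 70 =75101 / 45346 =1.66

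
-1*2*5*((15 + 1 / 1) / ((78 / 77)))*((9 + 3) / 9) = -24640 / 117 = -210.60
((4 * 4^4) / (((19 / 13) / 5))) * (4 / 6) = 133120 / 57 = 2335.44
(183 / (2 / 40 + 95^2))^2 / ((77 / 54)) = 80373600 / 278745227453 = 0.00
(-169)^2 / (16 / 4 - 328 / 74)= -1056757 / 16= -66047.31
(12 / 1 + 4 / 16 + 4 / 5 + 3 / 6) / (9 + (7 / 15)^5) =41158125 / 27404728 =1.50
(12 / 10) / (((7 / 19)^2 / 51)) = 110466 / 245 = 450.88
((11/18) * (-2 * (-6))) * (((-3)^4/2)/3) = 99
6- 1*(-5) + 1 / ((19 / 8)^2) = 4035 / 361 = 11.18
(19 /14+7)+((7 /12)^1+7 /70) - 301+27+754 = 205397 /420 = 489.04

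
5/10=1/2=0.50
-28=-28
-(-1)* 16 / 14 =8 / 7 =1.14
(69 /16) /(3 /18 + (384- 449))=-207 /3112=-0.07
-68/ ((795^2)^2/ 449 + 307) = -7633/ 99863934617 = -0.00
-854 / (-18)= 427 / 9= 47.44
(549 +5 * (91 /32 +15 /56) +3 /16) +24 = 131879 /224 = 588.75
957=957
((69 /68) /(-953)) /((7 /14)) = -69 /32402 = -0.00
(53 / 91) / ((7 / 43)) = 2279 / 637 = 3.58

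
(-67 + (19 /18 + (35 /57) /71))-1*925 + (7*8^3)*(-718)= -62509223887 /24282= -2574302.94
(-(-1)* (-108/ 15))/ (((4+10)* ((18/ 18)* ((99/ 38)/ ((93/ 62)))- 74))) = 342/ 48055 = 0.01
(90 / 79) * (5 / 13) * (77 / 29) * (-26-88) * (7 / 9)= -3072300 / 29783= -103.16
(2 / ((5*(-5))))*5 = -2 / 5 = -0.40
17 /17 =1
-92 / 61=-1.51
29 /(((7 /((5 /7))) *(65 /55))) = 1595 /637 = 2.50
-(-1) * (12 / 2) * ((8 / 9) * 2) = 32 / 3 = 10.67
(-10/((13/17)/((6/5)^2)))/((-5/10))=2448/65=37.66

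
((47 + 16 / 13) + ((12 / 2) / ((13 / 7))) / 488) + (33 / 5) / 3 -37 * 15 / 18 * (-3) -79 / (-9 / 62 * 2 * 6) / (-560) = 3425742287 / 23980320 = 142.86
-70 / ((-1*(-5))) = -14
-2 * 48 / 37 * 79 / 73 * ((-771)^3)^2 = -1593032340636839189664 / 2701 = -589793535963287371.22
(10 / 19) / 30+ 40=2281 / 57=40.02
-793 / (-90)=8.81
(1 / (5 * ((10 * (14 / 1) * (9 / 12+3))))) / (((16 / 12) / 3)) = 3 / 3500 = 0.00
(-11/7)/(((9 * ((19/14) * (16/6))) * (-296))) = 11/67488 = 0.00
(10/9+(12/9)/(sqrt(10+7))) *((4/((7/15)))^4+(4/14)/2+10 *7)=52513652 *sqrt(17)/122451+131284130/21609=7843.65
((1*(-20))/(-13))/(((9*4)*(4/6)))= 5/78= 0.06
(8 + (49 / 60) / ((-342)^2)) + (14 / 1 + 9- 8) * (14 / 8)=240361069 / 7017840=34.25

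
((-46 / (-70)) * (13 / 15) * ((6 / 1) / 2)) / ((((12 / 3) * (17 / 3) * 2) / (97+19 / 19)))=6279 / 1700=3.69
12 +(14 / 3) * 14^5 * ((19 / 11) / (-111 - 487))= -71412188 / 9867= -7237.48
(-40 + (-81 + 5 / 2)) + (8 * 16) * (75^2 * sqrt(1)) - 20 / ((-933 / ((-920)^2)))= 1377154879 / 1866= 738025.12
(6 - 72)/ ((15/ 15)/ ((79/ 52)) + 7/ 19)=-99066/ 1541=-64.29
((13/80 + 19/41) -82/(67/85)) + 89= -3165409/219760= -14.40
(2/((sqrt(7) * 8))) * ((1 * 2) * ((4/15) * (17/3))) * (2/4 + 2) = 0.71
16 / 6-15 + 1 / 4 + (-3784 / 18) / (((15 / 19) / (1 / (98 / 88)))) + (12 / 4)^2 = -6408433 / 26460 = -242.19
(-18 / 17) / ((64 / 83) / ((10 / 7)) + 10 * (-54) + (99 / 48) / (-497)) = 59401440 / 30264685999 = 0.00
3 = 3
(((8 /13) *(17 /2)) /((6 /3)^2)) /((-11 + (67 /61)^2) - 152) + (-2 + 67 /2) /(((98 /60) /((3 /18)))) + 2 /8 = 378696839 /109570188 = 3.46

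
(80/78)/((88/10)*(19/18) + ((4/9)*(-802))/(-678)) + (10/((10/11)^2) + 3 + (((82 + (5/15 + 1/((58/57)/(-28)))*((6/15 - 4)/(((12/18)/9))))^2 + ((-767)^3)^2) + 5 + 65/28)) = 23328949964183095998975995707/114583743820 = 203597379405150387.58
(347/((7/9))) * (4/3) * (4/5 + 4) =99936/35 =2855.31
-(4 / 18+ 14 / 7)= -20 / 9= -2.22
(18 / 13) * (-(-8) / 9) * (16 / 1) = 256 / 13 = 19.69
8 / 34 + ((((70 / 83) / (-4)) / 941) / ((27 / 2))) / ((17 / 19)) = 8434459 / 35849277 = 0.24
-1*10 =-10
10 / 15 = 0.67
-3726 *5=-18630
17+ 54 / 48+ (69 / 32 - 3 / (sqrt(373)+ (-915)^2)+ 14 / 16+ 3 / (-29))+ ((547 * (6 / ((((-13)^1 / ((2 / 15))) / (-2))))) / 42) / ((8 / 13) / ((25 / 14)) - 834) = 3 * sqrt(373) / 700945700252+ 47973974803782800813 / 2278953913618516512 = 21.05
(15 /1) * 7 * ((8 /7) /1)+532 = 652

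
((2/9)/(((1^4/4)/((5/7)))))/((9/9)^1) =40/63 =0.63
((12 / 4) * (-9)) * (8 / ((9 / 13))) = -312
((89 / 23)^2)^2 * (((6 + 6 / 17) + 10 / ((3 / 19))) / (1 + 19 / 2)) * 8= 3567774792224 / 299709711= 11904.10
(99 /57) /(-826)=-33 /15694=-0.00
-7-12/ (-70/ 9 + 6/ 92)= -17383/ 3193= -5.44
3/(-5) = -0.60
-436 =-436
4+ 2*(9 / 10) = 29 / 5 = 5.80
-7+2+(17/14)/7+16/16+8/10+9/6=-374/245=-1.53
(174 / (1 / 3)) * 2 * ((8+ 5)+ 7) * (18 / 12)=31320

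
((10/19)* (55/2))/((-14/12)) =-1650/133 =-12.41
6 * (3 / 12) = 3 / 2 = 1.50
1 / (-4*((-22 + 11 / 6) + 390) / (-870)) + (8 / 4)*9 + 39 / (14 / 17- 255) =18.43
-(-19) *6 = 114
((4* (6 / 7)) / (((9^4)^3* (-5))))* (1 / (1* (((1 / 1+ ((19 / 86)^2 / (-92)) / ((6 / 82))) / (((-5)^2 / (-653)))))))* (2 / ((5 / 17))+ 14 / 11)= 805631488 / 1065849270029090139285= 0.00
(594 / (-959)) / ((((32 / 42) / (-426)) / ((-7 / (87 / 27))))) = -11956329 / 15892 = -752.35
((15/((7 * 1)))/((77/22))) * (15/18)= 25/49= 0.51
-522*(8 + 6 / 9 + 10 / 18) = -4814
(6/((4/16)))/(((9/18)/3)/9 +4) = 1296/217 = 5.97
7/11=0.64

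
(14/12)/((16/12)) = 7/8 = 0.88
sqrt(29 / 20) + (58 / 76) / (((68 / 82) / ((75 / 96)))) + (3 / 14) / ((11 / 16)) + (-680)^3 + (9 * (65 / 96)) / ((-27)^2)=-243240690408518857 / 773587584 + sqrt(145) / 10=-314431997.76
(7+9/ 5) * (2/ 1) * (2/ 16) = 11/ 5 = 2.20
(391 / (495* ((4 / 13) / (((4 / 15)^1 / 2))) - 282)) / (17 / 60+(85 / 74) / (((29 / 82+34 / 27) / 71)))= 197529865 / 22098863564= 0.01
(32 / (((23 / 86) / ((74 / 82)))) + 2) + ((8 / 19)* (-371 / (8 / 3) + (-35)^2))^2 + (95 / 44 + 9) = 3132965479081 / 14978612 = 209162.60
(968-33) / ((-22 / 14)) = -595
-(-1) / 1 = 1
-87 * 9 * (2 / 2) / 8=-783 / 8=-97.88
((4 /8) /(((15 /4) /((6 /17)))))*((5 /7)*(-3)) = -12 /119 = -0.10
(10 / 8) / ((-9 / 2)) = -5 / 18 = -0.28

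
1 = 1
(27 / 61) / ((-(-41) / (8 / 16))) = 27 / 5002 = 0.01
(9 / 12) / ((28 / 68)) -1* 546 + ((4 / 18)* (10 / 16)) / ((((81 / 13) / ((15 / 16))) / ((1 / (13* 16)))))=-947863121 / 1741824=-544.18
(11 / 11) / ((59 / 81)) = 81 / 59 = 1.37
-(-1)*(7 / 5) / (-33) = -7 / 165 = -0.04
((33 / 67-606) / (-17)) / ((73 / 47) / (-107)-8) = -68007167 / 15302465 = -4.44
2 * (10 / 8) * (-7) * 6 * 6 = -630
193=193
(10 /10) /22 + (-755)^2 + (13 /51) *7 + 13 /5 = 3197865101 /5610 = 570029.43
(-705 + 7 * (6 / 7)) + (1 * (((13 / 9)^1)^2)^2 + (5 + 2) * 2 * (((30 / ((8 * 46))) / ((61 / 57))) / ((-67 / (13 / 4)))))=-6855180711853 / 9867848976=-694.70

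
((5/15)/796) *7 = 7/2388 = 0.00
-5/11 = -0.45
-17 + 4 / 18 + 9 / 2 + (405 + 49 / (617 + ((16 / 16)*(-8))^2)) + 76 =468.79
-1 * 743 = -743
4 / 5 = 0.80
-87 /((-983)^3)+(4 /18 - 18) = -151977933137 /8548758783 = -17.78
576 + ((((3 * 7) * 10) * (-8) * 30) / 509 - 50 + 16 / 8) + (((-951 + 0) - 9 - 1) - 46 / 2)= -555.02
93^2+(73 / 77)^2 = 51285250 / 5929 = 8649.90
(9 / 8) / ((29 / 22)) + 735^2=62666199 / 116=540225.85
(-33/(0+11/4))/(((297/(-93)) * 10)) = 62/165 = 0.38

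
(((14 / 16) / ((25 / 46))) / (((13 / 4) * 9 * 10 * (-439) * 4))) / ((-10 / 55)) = 1771 / 102726000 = 0.00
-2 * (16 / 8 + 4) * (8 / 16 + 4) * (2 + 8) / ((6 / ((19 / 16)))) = -855 / 8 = -106.88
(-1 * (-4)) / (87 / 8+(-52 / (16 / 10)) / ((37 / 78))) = -1184 / 17061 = -0.07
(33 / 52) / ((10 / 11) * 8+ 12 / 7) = 2541 / 35984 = 0.07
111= 111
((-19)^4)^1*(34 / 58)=2215457 / 29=76395.07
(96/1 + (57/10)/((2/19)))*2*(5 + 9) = 21021/5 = 4204.20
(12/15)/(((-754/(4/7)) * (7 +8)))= -8/197925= -0.00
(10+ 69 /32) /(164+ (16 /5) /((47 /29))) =91415 /1248128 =0.07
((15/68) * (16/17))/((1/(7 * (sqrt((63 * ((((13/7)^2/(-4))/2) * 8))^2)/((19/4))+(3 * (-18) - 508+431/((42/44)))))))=-516560/5491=-94.07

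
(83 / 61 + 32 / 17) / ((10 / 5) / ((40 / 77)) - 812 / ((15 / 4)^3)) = -0.28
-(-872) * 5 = 4360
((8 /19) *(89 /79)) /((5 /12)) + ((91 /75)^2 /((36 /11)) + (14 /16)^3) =87857154523 /38905920000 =2.26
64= 64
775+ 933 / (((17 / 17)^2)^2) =1708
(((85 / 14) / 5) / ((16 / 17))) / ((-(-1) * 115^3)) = 289 / 340676000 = 0.00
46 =46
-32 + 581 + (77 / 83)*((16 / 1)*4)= 50495 / 83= 608.37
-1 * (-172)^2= -29584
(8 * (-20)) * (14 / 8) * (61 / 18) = -8540 / 9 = -948.89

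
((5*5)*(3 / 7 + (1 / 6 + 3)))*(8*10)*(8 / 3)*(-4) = -4832000 / 63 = -76698.41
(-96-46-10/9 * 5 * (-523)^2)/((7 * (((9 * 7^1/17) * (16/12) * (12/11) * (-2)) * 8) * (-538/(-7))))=79929223/2440368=32.75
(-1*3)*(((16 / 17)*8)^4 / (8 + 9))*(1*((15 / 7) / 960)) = -12582912 / 9938999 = -1.27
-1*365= -365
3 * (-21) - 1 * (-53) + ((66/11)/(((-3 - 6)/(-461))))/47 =-488/141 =-3.46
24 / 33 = 8 / 11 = 0.73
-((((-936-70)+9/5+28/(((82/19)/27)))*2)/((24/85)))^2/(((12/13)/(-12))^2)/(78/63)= -759603021803899/161376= -4707038356.41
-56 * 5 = -280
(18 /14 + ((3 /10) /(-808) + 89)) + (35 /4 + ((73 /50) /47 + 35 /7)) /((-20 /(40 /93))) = 111237065069 /1236118800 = 89.99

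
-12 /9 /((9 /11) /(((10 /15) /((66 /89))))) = -356 /243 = -1.47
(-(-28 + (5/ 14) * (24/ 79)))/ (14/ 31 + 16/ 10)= 1195360/ 87927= 13.59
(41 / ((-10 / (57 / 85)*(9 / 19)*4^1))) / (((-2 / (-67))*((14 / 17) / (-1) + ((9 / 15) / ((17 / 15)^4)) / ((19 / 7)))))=92569139449 / 1313079600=70.50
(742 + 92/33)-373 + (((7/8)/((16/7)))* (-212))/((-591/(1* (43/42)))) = 464238139/1248192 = 371.93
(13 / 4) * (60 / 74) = 2.64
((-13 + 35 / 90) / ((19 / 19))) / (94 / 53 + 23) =-12031 / 23634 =-0.51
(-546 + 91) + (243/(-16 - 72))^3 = -324418667/681472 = -476.06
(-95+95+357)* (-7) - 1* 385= -2884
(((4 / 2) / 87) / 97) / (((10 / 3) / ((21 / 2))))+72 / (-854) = -1003713 / 12011510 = -0.08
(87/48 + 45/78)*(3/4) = 1491/832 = 1.79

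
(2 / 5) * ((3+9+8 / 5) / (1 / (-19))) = -2584 / 25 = -103.36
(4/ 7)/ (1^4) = 4/ 7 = 0.57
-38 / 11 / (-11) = 38 / 121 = 0.31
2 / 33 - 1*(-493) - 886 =-12967 / 33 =-392.94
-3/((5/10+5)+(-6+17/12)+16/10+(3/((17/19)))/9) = -3060/2947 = -1.04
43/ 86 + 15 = 31/ 2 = 15.50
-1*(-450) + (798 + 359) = 1607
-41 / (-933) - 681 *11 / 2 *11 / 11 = -3745.46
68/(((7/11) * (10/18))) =6732/35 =192.34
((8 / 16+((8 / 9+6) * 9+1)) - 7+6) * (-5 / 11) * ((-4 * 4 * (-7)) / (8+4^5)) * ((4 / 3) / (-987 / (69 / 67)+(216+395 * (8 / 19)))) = 1529500 / 214335693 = 0.01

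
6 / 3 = 2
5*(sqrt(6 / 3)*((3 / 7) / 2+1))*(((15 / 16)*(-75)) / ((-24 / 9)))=226.40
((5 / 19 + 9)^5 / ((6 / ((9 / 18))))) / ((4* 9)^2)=2638659584 / 601692057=4.39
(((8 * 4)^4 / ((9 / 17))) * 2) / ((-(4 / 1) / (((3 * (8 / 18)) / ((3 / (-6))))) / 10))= 713031680 / 27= 26408580.74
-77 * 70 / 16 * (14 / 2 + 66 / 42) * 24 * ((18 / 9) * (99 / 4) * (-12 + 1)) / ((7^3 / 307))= 1654898850 / 49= 33773445.92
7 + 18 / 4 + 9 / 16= 193 / 16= 12.06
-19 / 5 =-3.80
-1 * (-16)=16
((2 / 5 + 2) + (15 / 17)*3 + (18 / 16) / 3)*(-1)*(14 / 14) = -3687 / 680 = -5.42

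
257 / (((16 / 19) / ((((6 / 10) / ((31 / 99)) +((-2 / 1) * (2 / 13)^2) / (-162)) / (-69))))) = -19855513399 / 2342461680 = -8.48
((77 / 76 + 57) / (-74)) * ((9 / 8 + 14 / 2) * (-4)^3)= 286585 / 703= 407.66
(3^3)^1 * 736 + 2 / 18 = 178849 / 9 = 19872.11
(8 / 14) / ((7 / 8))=32 / 49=0.65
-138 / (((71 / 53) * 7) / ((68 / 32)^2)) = -1056873 / 15904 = -66.45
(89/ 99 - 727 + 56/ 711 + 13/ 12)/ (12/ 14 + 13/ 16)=-434.19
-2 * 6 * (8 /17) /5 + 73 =6109 /85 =71.87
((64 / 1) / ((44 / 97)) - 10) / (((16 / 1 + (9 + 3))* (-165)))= -103 / 3630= -0.03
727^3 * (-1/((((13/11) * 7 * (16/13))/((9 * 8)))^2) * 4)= -3765941953983/49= -76855958244.55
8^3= 512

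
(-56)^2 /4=784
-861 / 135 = -287 / 45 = -6.38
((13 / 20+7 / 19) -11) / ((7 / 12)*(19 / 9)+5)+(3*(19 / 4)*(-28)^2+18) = 715330239 / 63935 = 11188.40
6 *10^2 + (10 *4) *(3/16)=1215/2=607.50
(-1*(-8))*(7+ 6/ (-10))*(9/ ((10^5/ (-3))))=-216/ 15625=-0.01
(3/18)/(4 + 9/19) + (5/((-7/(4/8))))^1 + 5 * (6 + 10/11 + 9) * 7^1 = 10926844/19635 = 556.50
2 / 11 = 0.18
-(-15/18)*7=35/6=5.83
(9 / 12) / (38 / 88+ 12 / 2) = 33 / 283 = 0.12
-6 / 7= -0.86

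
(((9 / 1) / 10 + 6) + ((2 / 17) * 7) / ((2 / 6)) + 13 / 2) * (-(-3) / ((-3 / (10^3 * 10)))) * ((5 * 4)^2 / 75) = -43168000 / 51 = -846431.37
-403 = -403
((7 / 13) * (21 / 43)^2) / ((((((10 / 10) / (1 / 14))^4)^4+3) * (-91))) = -441 / 680569036952010102885859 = -0.00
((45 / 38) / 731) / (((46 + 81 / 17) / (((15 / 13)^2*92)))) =465750 / 119156999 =0.00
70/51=1.37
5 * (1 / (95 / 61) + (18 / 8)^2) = 8671 / 304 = 28.52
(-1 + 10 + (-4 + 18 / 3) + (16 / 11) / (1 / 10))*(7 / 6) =1967 / 66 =29.80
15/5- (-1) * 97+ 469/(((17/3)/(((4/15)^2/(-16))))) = 127031/1275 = 99.63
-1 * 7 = -7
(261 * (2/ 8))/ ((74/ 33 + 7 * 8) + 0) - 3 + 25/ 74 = -438587/ 284456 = -1.54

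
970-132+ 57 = 895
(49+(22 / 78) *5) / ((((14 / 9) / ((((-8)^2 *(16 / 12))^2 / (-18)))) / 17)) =-547586048 / 2457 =-222867.74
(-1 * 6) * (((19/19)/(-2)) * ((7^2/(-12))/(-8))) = 1.53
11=11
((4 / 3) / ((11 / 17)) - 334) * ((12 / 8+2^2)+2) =-27385 / 11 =-2489.55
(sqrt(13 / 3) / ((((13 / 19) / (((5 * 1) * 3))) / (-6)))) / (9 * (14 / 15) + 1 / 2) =-5700 * sqrt(39) / 1157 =-30.77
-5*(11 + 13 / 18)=-1055 / 18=-58.61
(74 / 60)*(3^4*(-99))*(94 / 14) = -4648347 / 70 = -66404.96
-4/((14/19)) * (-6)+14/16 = 1873/56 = 33.45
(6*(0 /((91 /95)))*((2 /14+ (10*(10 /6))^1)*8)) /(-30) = 0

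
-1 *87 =-87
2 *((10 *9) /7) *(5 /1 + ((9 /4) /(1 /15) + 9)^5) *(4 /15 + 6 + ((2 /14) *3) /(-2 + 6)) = 1174221946192101 /50176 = 23402063659.76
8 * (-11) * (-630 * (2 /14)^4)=7920 /343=23.09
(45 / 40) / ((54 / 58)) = 29 / 24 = 1.21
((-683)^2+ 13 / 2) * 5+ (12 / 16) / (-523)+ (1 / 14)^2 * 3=59774401248 / 25627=2332477.51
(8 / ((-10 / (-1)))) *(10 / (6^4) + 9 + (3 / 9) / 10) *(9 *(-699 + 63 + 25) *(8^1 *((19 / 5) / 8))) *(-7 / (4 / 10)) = 2380437059 / 900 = 2644930.07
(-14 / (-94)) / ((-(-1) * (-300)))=-7 / 14100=-0.00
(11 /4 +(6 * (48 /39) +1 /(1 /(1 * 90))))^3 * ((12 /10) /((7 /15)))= 2581827.17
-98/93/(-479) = 98/44547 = 0.00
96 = 96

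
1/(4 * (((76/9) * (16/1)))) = 9/4864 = 0.00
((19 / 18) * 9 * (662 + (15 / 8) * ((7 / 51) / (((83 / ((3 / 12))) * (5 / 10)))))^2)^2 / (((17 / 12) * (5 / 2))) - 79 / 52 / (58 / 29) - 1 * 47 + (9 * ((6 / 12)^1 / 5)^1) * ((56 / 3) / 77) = 1545320270373046883243595756029569 / 315749701617381244928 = 4894130580194.92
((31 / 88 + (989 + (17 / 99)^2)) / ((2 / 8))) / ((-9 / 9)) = -3957.53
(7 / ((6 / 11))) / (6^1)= 77 / 36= 2.14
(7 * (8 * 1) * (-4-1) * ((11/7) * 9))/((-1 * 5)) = 792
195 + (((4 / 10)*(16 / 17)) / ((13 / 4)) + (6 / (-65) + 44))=20317 / 85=239.02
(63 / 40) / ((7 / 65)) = 117 / 8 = 14.62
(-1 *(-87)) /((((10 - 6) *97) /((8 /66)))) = 29 /1067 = 0.03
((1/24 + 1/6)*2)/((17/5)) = 25/204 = 0.12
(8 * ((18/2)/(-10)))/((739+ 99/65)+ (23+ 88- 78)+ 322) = -468/71209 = -0.01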